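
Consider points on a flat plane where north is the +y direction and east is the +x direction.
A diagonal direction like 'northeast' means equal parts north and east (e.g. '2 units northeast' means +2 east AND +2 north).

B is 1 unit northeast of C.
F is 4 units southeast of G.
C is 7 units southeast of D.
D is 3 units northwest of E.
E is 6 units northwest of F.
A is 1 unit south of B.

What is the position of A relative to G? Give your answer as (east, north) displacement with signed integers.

Place G at the origin (east=0, north=0).
  F is 4 units southeast of G: delta (east=+4, north=-4); F at (east=4, north=-4).
  E is 6 units northwest of F: delta (east=-6, north=+6); E at (east=-2, north=2).
  D is 3 units northwest of E: delta (east=-3, north=+3); D at (east=-5, north=5).
  C is 7 units southeast of D: delta (east=+7, north=-7); C at (east=2, north=-2).
  B is 1 unit northeast of C: delta (east=+1, north=+1); B at (east=3, north=-1).
  A is 1 unit south of B: delta (east=+0, north=-1); A at (east=3, north=-2).
Therefore A relative to G: (east=3, north=-2).

Answer: A is at (east=3, north=-2) relative to G.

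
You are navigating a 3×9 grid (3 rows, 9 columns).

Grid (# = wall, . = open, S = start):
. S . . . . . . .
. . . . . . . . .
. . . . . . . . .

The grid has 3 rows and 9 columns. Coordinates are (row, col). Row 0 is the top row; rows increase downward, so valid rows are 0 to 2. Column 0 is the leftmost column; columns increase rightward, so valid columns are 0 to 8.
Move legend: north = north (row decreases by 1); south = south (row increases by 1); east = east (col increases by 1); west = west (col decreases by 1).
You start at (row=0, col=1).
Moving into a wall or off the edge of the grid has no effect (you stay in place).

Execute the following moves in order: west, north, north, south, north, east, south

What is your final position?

Start: (row=0, col=1)
  west (west): (row=0, col=1) -> (row=0, col=0)
  north (north): blocked, stay at (row=0, col=0)
  north (north): blocked, stay at (row=0, col=0)
  south (south): (row=0, col=0) -> (row=1, col=0)
  north (north): (row=1, col=0) -> (row=0, col=0)
  east (east): (row=0, col=0) -> (row=0, col=1)
  south (south): (row=0, col=1) -> (row=1, col=1)
Final: (row=1, col=1)

Answer: Final position: (row=1, col=1)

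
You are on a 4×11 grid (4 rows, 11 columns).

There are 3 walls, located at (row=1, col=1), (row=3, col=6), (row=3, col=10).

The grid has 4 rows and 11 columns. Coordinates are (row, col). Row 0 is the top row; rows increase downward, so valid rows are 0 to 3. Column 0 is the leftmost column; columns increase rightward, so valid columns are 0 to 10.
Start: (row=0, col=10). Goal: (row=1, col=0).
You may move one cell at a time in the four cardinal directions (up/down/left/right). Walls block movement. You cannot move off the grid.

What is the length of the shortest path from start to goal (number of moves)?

Answer: Shortest path length: 11

Derivation:
BFS from (row=0, col=10) until reaching (row=1, col=0):
  Distance 0: (row=0, col=10)
  Distance 1: (row=0, col=9), (row=1, col=10)
  Distance 2: (row=0, col=8), (row=1, col=9), (row=2, col=10)
  Distance 3: (row=0, col=7), (row=1, col=8), (row=2, col=9)
  Distance 4: (row=0, col=6), (row=1, col=7), (row=2, col=8), (row=3, col=9)
  Distance 5: (row=0, col=5), (row=1, col=6), (row=2, col=7), (row=3, col=8)
  Distance 6: (row=0, col=4), (row=1, col=5), (row=2, col=6), (row=3, col=7)
  Distance 7: (row=0, col=3), (row=1, col=4), (row=2, col=5)
  Distance 8: (row=0, col=2), (row=1, col=3), (row=2, col=4), (row=3, col=5)
  Distance 9: (row=0, col=1), (row=1, col=2), (row=2, col=3), (row=3, col=4)
  Distance 10: (row=0, col=0), (row=2, col=2), (row=3, col=3)
  Distance 11: (row=1, col=0), (row=2, col=1), (row=3, col=2)  <- goal reached here
One shortest path (11 moves): (row=0, col=10) -> (row=0, col=9) -> (row=0, col=8) -> (row=0, col=7) -> (row=0, col=6) -> (row=0, col=5) -> (row=0, col=4) -> (row=0, col=3) -> (row=0, col=2) -> (row=0, col=1) -> (row=0, col=0) -> (row=1, col=0)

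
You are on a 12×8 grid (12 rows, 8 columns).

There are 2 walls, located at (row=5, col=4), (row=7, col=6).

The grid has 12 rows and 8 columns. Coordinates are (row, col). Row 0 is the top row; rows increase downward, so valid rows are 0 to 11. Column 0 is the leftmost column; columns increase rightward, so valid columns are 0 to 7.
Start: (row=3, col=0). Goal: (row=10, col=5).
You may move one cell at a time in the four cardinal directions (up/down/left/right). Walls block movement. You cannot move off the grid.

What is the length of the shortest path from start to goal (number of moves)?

Answer: Shortest path length: 12

Derivation:
BFS from (row=3, col=0) until reaching (row=10, col=5):
  Distance 0: (row=3, col=0)
  Distance 1: (row=2, col=0), (row=3, col=1), (row=4, col=0)
  Distance 2: (row=1, col=0), (row=2, col=1), (row=3, col=2), (row=4, col=1), (row=5, col=0)
  Distance 3: (row=0, col=0), (row=1, col=1), (row=2, col=2), (row=3, col=3), (row=4, col=2), (row=5, col=1), (row=6, col=0)
  Distance 4: (row=0, col=1), (row=1, col=2), (row=2, col=3), (row=3, col=4), (row=4, col=3), (row=5, col=2), (row=6, col=1), (row=7, col=0)
  Distance 5: (row=0, col=2), (row=1, col=3), (row=2, col=4), (row=3, col=5), (row=4, col=4), (row=5, col=3), (row=6, col=2), (row=7, col=1), (row=8, col=0)
  Distance 6: (row=0, col=3), (row=1, col=4), (row=2, col=5), (row=3, col=6), (row=4, col=5), (row=6, col=3), (row=7, col=2), (row=8, col=1), (row=9, col=0)
  Distance 7: (row=0, col=4), (row=1, col=5), (row=2, col=6), (row=3, col=7), (row=4, col=6), (row=5, col=5), (row=6, col=4), (row=7, col=3), (row=8, col=2), (row=9, col=1), (row=10, col=0)
  Distance 8: (row=0, col=5), (row=1, col=6), (row=2, col=7), (row=4, col=7), (row=5, col=6), (row=6, col=5), (row=7, col=4), (row=8, col=3), (row=9, col=2), (row=10, col=1), (row=11, col=0)
  Distance 9: (row=0, col=6), (row=1, col=7), (row=5, col=7), (row=6, col=6), (row=7, col=5), (row=8, col=4), (row=9, col=3), (row=10, col=2), (row=11, col=1)
  Distance 10: (row=0, col=7), (row=6, col=7), (row=8, col=5), (row=9, col=4), (row=10, col=3), (row=11, col=2)
  Distance 11: (row=7, col=7), (row=8, col=6), (row=9, col=5), (row=10, col=4), (row=11, col=3)
  Distance 12: (row=8, col=7), (row=9, col=6), (row=10, col=5), (row=11, col=4)  <- goal reached here
One shortest path (12 moves): (row=3, col=0) -> (row=3, col=1) -> (row=3, col=2) -> (row=3, col=3) -> (row=3, col=4) -> (row=3, col=5) -> (row=4, col=5) -> (row=5, col=5) -> (row=6, col=5) -> (row=7, col=5) -> (row=8, col=5) -> (row=9, col=5) -> (row=10, col=5)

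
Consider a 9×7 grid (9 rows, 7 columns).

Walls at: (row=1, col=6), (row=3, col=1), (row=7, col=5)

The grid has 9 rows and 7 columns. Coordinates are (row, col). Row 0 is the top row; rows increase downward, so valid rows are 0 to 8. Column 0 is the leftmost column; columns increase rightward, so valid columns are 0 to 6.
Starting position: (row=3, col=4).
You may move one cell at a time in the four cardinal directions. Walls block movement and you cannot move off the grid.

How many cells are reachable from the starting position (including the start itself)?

Answer: Reachable cells: 60

Derivation:
BFS flood-fill from (row=3, col=4):
  Distance 0: (row=3, col=4)
  Distance 1: (row=2, col=4), (row=3, col=3), (row=3, col=5), (row=4, col=4)
  Distance 2: (row=1, col=4), (row=2, col=3), (row=2, col=5), (row=3, col=2), (row=3, col=6), (row=4, col=3), (row=4, col=5), (row=5, col=4)
  Distance 3: (row=0, col=4), (row=1, col=3), (row=1, col=5), (row=2, col=2), (row=2, col=6), (row=4, col=2), (row=4, col=6), (row=5, col=3), (row=5, col=5), (row=6, col=4)
  Distance 4: (row=0, col=3), (row=0, col=5), (row=1, col=2), (row=2, col=1), (row=4, col=1), (row=5, col=2), (row=5, col=6), (row=6, col=3), (row=6, col=5), (row=7, col=4)
  Distance 5: (row=0, col=2), (row=0, col=6), (row=1, col=1), (row=2, col=0), (row=4, col=0), (row=5, col=1), (row=6, col=2), (row=6, col=6), (row=7, col=3), (row=8, col=4)
  Distance 6: (row=0, col=1), (row=1, col=0), (row=3, col=0), (row=5, col=0), (row=6, col=1), (row=7, col=2), (row=7, col=6), (row=8, col=3), (row=8, col=5)
  Distance 7: (row=0, col=0), (row=6, col=0), (row=7, col=1), (row=8, col=2), (row=8, col=6)
  Distance 8: (row=7, col=0), (row=8, col=1)
  Distance 9: (row=8, col=0)
Total reachable: 60 (grid has 60 open cells total)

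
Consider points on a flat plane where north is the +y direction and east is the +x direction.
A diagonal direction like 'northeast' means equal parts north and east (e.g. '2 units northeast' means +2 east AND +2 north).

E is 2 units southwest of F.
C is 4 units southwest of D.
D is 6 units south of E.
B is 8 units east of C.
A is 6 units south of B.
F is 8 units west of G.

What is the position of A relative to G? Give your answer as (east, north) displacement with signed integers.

Answer: A is at (east=-6, north=-18) relative to G.

Derivation:
Place G at the origin (east=0, north=0).
  F is 8 units west of G: delta (east=-8, north=+0); F at (east=-8, north=0).
  E is 2 units southwest of F: delta (east=-2, north=-2); E at (east=-10, north=-2).
  D is 6 units south of E: delta (east=+0, north=-6); D at (east=-10, north=-8).
  C is 4 units southwest of D: delta (east=-4, north=-4); C at (east=-14, north=-12).
  B is 8 units east of C: delta (east=+8, north=+0); B at (east=-6, north=-12).
  A is 6 units south of B: delta (east=+0, north=-6); A at (east=-6, north=-18).
Therefore A relative to G: (east=-6, north=-18).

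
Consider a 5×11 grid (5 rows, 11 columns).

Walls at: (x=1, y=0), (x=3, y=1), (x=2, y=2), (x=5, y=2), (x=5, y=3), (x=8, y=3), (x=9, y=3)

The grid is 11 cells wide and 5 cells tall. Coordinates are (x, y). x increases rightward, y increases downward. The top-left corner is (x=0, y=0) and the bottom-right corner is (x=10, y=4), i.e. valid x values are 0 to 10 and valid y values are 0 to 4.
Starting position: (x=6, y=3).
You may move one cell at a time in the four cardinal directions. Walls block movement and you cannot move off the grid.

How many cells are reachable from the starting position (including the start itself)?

BFS flood-fill from (x=6, y=3):
  Distance 0: (x=6, y=3)
  Distance 1: (x=6, y=2), (x=7, y=3), (x=6, y=4)
  Distance 2: (x=6, y=1), (x=7, y=2), (x=5, y=4), (x=7, y=4)
  Distance 3: (x=6, y=0), (x=5, y=1), (x=7, y=1), (x=8, y=2), (x=4, y=4), (x=8, y=4)
  Distance 4: (x=5, y=0), (x=7, y=0), (x=4, y=1), (x=8, y=1), (x=9, y=2), (x=4, y=3), (x=3, y=4), (x=9, y=4)
  Distance 5: (x=4, y=0), (x=8, y=0), (x=9, y=1), (x=4, y=2), (x=10, y=2), (x=3, y=3), (x=2, y=4), (x=10, y=4)
  Distance 6: (x=3, y=0), (x=9, y=0), (x=10, y=1), (x=3, y=2), (x=2, y=3), (x=10, y=3), (x=1, y=4)
  Distance 7: (x=2, y=0), (x=10, y=0), (x=1, y=3), (x=0, y=4)
  Distance 8: (x=2, y=1), (x=1, y=2), (x=0, y=3)
  Distance 9: (x=1, y=1), (x=0, y=2)
  Distance 10: (x=0, y=1)
  Distance 11: (x=0, y=0)
Total reachable: 48 (grid has 48 open cells total)

Answer: Reachable cells: 48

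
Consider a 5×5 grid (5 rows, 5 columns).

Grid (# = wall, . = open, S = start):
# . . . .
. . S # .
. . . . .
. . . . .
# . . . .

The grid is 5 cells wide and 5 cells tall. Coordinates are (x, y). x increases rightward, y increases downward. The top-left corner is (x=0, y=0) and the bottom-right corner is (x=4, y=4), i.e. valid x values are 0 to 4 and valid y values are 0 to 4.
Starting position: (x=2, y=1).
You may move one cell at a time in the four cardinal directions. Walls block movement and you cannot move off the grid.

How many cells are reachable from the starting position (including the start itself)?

Answer: Reachable cells: 22

Derivation:
BFS flood-fill from (x=2, y=1):
  Distance 0: (x=2, y=1)
  Distance 1: (x=2, y=0), (x=1, y=1), (x=2, y=2)
  Distance 2: (x=1, y=0), (x=3, y=0), (x=0, y=1), (x=1, y=2), (x=3, y=2), (x=2, y=3)
  Distance 3: (x=4, y=0), (x=0, y=2), (x=4, y=2), (x=1, y=3), (x=3, y=3), (x=2, y=4)
  Distance 4: (x=4, y=1), (x=0, y=3), (x=4, y=3), (x=1, y=4), (x=3, y=4)
  Distance 5: (x=4, y=4)
Total reachable: 22 (grid has 22 open cells total)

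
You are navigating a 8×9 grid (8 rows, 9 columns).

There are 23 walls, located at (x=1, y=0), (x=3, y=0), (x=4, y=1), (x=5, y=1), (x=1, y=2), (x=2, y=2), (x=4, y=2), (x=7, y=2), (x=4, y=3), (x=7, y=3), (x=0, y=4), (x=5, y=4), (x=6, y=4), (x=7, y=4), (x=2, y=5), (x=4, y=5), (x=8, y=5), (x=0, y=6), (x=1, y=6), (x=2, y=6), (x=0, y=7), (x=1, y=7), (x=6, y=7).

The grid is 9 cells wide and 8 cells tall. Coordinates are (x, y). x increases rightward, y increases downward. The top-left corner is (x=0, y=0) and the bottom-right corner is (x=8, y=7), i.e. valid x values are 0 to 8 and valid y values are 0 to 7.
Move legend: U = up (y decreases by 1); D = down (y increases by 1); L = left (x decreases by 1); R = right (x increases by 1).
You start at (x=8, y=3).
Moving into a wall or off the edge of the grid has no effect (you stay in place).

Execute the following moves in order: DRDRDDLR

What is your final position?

Answer: Final position: (x=8, y=4)

Derivation:
Start: (x=8, y=3)
  D (down): (x=8, y=3) -> (x=8, y=4)
  R (right): blocked, stay at (x=8, y=4)
  D (down): blocked, stay at (x=8, y=4)
  R (right): blocked, stay at (x=8, y=4)
  D (down): blocked, stay at (x=8, y=4)
  D (down): blocked, stay at (x=8, y=4)
  L (left): blocked, stay at (x=8, y=4)
  R (right): blocked, stay at (x=8, y=4)
Final: (x=8, y=4)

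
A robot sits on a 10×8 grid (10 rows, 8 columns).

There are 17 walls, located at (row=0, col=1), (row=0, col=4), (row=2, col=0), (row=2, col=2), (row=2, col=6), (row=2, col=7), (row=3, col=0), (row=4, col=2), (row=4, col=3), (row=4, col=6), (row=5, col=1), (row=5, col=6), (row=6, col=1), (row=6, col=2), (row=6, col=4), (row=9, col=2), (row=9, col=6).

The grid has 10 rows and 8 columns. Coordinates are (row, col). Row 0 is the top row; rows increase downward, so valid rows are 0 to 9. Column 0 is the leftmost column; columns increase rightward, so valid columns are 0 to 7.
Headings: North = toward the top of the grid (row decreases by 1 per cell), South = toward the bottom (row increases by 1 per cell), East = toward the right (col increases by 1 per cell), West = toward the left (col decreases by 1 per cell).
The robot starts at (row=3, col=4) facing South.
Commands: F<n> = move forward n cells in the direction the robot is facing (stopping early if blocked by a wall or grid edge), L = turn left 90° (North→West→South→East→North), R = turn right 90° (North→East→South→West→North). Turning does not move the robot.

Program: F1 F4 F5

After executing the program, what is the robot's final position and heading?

Start: (row=3, col=4), facing South
  F1: move forward 1, now at (row=4, col=4)
  F4: move forward 1/4 (blocked), now at (row=5, col=4)
  F5: move forward 0/5 (blocked), now at (row=5, col=4)
Final: (row=5, col=4), facing South

Answer: Final position: (row=5, col=4), facing South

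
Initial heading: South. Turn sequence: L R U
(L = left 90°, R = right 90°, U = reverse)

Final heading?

Start: South
  L (left (90° counter-clockwise)) -> East
  R (right (90° clockwise)) -> South
  U (U-turn (180°)) -> North
Final: North

Answer: Final heading: North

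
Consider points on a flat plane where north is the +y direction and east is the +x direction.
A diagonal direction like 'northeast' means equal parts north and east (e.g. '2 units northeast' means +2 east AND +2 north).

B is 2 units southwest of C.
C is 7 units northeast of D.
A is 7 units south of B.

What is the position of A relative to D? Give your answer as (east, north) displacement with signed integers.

Place D at the origin (east=0, north=0).
  C is 7 units northeast of D: delta (east=+7, north=+7); C at (east=7, north=7).
  B is 2 units southwest of C: delta (east=-2, north=-2); B at (east=5, north=5).
  A is 7 units south of B: delta (east=+0, north=-7); A at (east=5, north=-2).
Therefore A relative to D: (east=5, north=-2).

Answer: A is at (east=5, north=-2) relative to D.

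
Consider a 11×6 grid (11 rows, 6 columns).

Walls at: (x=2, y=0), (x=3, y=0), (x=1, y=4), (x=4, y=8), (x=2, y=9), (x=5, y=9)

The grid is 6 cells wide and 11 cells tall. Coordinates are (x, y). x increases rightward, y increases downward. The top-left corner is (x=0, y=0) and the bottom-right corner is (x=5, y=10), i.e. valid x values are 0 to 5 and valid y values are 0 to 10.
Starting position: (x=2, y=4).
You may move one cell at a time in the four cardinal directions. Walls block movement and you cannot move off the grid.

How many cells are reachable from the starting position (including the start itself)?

Answer: Reachable cells: 60

Derivation:
BFS flood-fill from (x=2, y=4):
  Distance 0: (x=2, y=4)
  Distance 1: (x=2, y=3), (x=3, y=4), (x=2, y=5)
  Distance 2: (x=2, y=2), (x=1, y=3), (x=3, y=3), (x=4, y=4), (x=1, y=5), (x=3, y=5), (x=2, y=6)
  Distance 3: (x=2, y=1), (x=1, y=2), (x=3, y=2), (x=0, y=3), (x=4, y=3), (x=5, y=4), (x=0, y=5), (x=4, y=5), (x=1, y=6), (x=3, y=6), (x=2, y=7)
  Distance 4: (x=1, y=1), (x=3, y=1), (x=0, y=2), (x=4, y=2), (x=5, y=3), (x=0, y=4), (x=5, y=5), (x=0, y=6), (x=4, y=6), (x=1, y=7), (x=3, y=7), (x=2, y=8)
  Distance 5: (x=1, y=0), (x=0, y=1), (x=4, y=1), (x=5, y=2), (x=5, y=6), (x=0, y=7), (x=4, y=7), (x=1, y=8), (x=3, y=8)
  Distance 6: (x=0, y=0), (x=4, y=0), (x=5, y=1), (x=5, y=7), (x=0, y=8), (x=1, y=9), (x=3, y=9)
  Distance 7: (x=5, y=0), (x=5, y=8), (x=0, y=9), (x=4, y=9), (x=1, y=10), (x=3, y=10)
  Distance 8: (x=0, y=10), (x=2, y=10), (x=4, y=10)
  Distance 9: (x=5, y=10)
Total reachable: 60 (grid has 60 open cells total)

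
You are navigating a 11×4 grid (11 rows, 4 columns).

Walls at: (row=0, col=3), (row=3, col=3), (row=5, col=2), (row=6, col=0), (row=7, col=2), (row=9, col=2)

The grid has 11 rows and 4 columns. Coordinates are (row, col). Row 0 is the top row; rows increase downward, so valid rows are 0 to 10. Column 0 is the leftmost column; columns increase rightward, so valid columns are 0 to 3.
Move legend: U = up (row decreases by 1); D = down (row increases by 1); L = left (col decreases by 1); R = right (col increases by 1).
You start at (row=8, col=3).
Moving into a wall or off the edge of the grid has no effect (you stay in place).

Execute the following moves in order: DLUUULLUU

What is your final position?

Start: (row=8, col=3)
  D (down): (row=8, col=3) -> (row=9, col=3)
  L (left): blocked, stay at (row=9, col=3)
  U (up): (row=9, col=3) -> (row=8, col=3)
  U (up): (row=8, col=3) -> (row=7, col=3)
  U (up): (row=7, col=3) -> (row=6, col=3)
  L (left): (row=6, col=3) -> (row=6, col=2)
  L (left): (row=6, col=2) -> (row=6, col=1)
  U (up): (row=6, col=1) -> (row=5, col=1)
  U (up): (row=5, col=1) -> (row=4, col=1)
Final: (row=4, col=1)

Answer: Final position: (row=4, col=1)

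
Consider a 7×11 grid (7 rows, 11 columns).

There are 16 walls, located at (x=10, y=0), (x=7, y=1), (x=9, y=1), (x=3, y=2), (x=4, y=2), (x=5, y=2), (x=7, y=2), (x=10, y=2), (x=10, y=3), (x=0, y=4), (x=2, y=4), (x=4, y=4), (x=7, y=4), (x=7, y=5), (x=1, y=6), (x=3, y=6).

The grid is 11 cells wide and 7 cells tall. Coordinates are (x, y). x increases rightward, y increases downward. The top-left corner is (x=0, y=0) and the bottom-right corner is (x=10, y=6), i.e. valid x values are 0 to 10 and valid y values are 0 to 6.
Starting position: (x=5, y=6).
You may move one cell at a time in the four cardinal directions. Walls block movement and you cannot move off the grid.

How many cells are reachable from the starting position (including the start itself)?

BFS flood-fill from (x=5, y=6):
  Distance 0: (x=5, y=6)
  Distance 1: (x=5, y=5), (x=4, y=6), (x=6, y=6)
  Distance 2: (x=5, y=4), (x=4, y=5), (x=6, y=5), (x=7, y=6)
  Distance 3: (x=5, y=3), (x=6, y=4), (x=3, y=5), (x=8, y=6)
  Distance 4: (x=4, y=3), (x=6, y=3), (x=3, y=4), (x=2, y=5), (x=8, y=5), (x=9, y=6)
  Distance 5: (x=6, y=2), (x=3, y=3), (x=7, y=3), (x=8, y=4), (x=1, y=5), (x=9, y=5), (x=2, y=6), (x=10, y=6)
  Distance 6: (x=6, y=1), (x=2, y=3), (x=8, y=3), (x=1, y=4), (x=9, y=4), (x=0, y=5), (x=10, y=5)
  Distance 7: (x=6, y=0), (x=5, y=1), (x=2, y=2), (x=8, y=2), (x=1, y=3), (x=9, y=3), (x=10, y=4), (x=0, y=6)
  Distance 8: (x=5, y=0), (x=7, y=0), (x=2, y=1), (x=4, y=1), (x=8, y=1), (x=1, y=2), (x=9, y=2), (x=0, y=3)
  Distance 9: (x=2, y=0), (x=4, y=0), (x=8, y=0), (x=1, y=1), (x=3, y=1), (x=0, y=2)
  Distance 10: (x=1, y=0), (x=3, y=0), (x=9, y=0), (x=0, y=1)
  Distance 11: (x=0, y=0)
Total reachable: 60 (grid has 61 open cells total)

Answer: Reachable cells: 60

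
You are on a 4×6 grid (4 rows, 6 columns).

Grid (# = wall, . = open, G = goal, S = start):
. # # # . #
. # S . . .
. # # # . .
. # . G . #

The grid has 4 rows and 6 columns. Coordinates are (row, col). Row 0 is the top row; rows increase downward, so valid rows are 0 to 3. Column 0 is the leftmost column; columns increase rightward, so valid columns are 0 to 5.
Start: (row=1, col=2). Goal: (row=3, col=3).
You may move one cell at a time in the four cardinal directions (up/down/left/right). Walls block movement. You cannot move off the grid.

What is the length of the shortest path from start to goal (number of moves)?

BFS from (row=1, col=2) until reaching (row=3, col=3):
  Distance 0: (row=1, col=2)
  Distance 1: (row=1, col=3)
  Distance 2: (row=1, col=4)
  Distance 3: (row=0, col=4), (row=1, col=5), (row=2, col=4)
  Distance 4: (row=2, col=5), (row=3, col=4)
  Distance 5: (row=3, col=3)  <- goal reached here
One shortest path (5 moves): (row=1, col=2) -> (row=1, col=3) -> (row=1, col=4) -> (row=2, col=4) -> (row=3, col=4) -> (row=3, col=3)

Answer: Shortest path length: 5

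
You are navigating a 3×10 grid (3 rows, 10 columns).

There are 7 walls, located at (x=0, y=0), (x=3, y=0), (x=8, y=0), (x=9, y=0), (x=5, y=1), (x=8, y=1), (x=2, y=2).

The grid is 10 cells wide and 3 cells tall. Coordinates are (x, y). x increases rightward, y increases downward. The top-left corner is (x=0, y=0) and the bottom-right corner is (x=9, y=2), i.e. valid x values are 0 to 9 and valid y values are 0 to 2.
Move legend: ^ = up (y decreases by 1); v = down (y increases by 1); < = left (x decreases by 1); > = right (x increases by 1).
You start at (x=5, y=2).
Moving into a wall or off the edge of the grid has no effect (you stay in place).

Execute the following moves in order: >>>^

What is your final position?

Answer: Final position: (x=8, y=2)

Derivation:
Start: (x=5, y=2)
  > (right): (x=5, y=2) -> (x=6, y=2)
  > (right): (x=6, y=2) -> (x=7, y=2)
  > (right): (x=7, y=2) -> (x=8, y=2)
  ^ (up): blocked, stay at (x=8, y=2)
Final: (x=8, y=2)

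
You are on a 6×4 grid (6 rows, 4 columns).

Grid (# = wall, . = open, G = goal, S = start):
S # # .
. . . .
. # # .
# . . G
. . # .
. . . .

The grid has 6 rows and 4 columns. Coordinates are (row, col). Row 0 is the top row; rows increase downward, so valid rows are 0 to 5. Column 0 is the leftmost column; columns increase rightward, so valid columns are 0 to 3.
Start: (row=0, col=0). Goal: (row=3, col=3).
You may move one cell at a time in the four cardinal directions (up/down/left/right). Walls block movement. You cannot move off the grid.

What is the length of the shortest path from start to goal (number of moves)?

Answer: Shortest path length: 6

Derivation:
BFS from (row=0, col=0) until reaching (row=3, col=3):
  Distance 0: (row=0, col=0)
  Distance 1: (row=1, col=0)
  Distance 2: (row=1, col=1), (row=2, col=0)
  Distance 3: (row=1, col=2)
  Distance 4: (row=1, col=3)
  Distance 5: (row=0, col=3), (row=2, col=3)
  Distance 6: (row=3, col=3)  <- goal reached here
One shortest path (6 moves): (row=0, col=0) -> (row=1, col=0) -> (row=1, col=1) -> (row=1, col=2) -> (row=1, col=3) -> (row=2, col=3) -> (row=3, col=3)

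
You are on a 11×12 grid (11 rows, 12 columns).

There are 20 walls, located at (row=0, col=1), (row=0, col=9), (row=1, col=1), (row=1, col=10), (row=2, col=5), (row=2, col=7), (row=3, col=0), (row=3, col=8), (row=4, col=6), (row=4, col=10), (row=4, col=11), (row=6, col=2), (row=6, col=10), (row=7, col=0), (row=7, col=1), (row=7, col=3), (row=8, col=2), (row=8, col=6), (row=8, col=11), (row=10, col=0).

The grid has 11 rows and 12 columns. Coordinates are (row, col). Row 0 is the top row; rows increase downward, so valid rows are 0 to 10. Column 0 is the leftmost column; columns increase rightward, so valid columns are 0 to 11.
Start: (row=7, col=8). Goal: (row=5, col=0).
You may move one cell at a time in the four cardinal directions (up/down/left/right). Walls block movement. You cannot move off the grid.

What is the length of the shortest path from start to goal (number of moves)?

Answer: Shortest path length: 10

Derivation:
BFS from (row=7, col=8) until reaching (row=5, col=0):
  Distance 0: (row=7, col=8)
  Distance 1: (row=6, col=8), (row=7, col=7), (row=7, col=9), (row=8, col=8)
  Distance 2: (row=5, col=8), (row=6, col=7), (row=6, col=9), (row=7, col=6), (row=7, col=10), (row=8, col=7), (row=8, col=9), (row=9, col=8)
  Distance 3: (row=4, col=8), (row=5, col=7), (row=5, col=9), (row=6, col=6), (row=7, col=5), (row=7, col=11), (row=8, col=10), (row=9, col=7), (row=9, col=9), (row=10, col=8)
  Distance 4: (row=4, col=7), (row=4, col=9), (row=5, col=6), (row=5, col=10), (row=6, col=5), (row=6, col=11), (row=7, col=4), (row=8, col=5), (row=9, col=6), (row=9, col=10), (row=10, col=7), (row=10, col=9)
  Distance 5: (row=3, col=7), (row=3, col=9), (row=5, col=5), (row=5, col=11), (row=6, col=4), (row=8, col=4), (row=9, col=5), (row=9, col=11), (row=10, col=6), (row=10, col=10)
  Distance 6: (row=2, col=9), (row=3, col=6), (row=3, col=10), (row=4, col=5), (row=5, col=4), (row=6, col=3), (row=8, col=3), (row=9, col=4), (row=10, col=5), (row=10, col=11)
  Distance 7: (row=1, col=9), (row=2, col=6), (row=2, col=8), (row=2, col=10), (row=3, col=5), (row=3, col=11), (row=4, col=4), (row=5, col=3), (row=9, col=3), (row=10, col=4)
  Distance 8: (row=1, col=6), (row=1, col=8), (row=2, col=11), (row=3, col=4), (row=4, col=3), (row=5, col=2), (row=9, col=2), (row=10, col=3)
  Distance 9: (row=0, col=6), (row=0, col=8), (row=1, col=5), (row=1, col=7), (row=1, col=11), (row=2, col=4), (row=3, col=3), (row=4, col=2), (row=5, col=1), (row=9, col=1), (row=10, col=2)
  Distance 10: (row=0, col=5), (row=0, col=7), (row=0, col=11), (row=1, col=4), (row=2, col=3), (row=3, col=2), (row=4, col=1), (row=5, col=0), (row=6, col=1), (row=8, col=1), (row=9, col=0), (row=10, col=1)  <- goal reached here
One shortest path (10 moves): (row=7, col=8) -> (row=7, col=7) -> (row=7, col=6) -> (row=7, col=5) -> (row=7, col=4) -> (row=6, col=4) -> (row=6, col=3) -> (row=5, col=3) -> (row=5, col=2) -> (row=5, col=1) -> (row=5, col=0)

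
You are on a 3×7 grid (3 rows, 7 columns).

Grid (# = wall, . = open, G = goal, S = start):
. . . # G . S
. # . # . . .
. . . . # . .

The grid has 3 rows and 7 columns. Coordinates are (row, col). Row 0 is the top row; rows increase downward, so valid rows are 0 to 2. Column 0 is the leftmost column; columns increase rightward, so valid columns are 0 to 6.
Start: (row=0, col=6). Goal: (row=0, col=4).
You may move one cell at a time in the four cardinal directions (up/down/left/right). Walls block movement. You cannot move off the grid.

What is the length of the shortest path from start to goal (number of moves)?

Answer: Shortest path length: 2

Derivation:
BFS from (row=0, col=6) until reaching (row=0, col=4):
  Distance 0: (row=0, col=6)
  Distance 1: (row=0, col=5), (row=1, col=6)
  Distance 2: (row=0, col=4), (row=1, col=5), (row=2, col=6)  <- goal reached here
One shortest path (2 moves): (row=0, col=6) -> (row=0, col=5) -> (row=0, col=4)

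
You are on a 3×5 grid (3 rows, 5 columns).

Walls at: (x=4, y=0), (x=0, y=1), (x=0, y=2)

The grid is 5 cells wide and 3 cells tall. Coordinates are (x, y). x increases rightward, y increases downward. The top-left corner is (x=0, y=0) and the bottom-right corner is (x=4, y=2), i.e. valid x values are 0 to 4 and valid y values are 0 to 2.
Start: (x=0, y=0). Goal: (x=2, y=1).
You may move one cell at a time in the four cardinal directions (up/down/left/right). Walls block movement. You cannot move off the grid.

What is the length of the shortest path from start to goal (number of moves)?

BFS from (x=0, y=0) until reaching (x=2, y=1):
  Distance 0: (x=0, y=0)
  Distance 1: (x=1, y=0)
  Distance 2: (x=2, y=0), (x=1, y=1)
  Distance 3: (x=3, y=0), (x=2, y=1), (x=1, y=2)  <- goal reached here
One shortest path (3 moves): (x=0, y=0) -> (x=1, y=0) -> (x=2, y=0) -> (x=2, y=1)

Answer: Shortest path length: 3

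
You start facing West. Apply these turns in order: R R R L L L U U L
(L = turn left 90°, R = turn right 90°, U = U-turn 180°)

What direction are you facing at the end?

Start: West
  R (right (90° clockwise)) -> North
  R (right (90° clockwise)) -> East
  R (right (90° clockwise)) -> South
  L (left (90° counter-clockwise)) -> East
  L (left (90° counter-clockwise)) -> North
  L (left (90° counter-clockwise)) -> West
  U (U-turn (180°)) -> East
  U (U-turn (180°)) -> West
  L (left (90° counter-clockwise)) -> South
Final: South

Answer: Final heading: South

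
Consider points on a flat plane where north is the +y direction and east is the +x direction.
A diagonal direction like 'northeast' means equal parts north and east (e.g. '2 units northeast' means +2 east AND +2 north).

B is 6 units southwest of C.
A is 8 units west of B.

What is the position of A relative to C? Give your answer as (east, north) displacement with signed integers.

Place C at the origin (east=0, north=0).
  B is 6 units southwest of C: delta (east=-6, north=-6); B at (east=-6, north=-6).
  A is 8 units west of B: delta (east=-8, north=+0); A at (east=-14, north=-6).
Therefore A relative to C: (east=-14, north=-6).

Answer: A is at (east=-14, north=-6) relative to C.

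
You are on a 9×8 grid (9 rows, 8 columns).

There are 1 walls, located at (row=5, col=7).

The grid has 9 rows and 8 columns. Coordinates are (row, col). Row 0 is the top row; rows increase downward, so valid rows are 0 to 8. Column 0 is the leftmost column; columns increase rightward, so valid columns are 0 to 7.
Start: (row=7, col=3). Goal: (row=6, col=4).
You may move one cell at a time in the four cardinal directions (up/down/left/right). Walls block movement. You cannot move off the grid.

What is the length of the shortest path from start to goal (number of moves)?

BFS from (row=7, col=3) until reaching (row=6, col=4):
  Distance 0: (row=7, col=3)
  Distance 1: (row=6, col=3), (row=7, col=2), (row=7, col=4), (row=8, col=3)
  Distance 2: (row=5, col=3), (row=6, col=2), (row=6, col=4), (row=7, col=1), (row=7, col=5), (row=8, col=2), (row=8, col=4)  <- goal reached here
One shortest path (2 moves): (row=7, col=3) -> (row=7, col=4) -> (row=6, col=4)

Answer: Shortest path length: 2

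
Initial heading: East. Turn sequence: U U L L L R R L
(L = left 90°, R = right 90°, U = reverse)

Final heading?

Start: East
  U (U-turn (180°)) -> West
  U (U-turn (180°)) -> East
  L (left (90° counter-clockwise)) -> North
  L (left (90° counter-clockwise)) -> West
  L (left (90° counter-clockwise)) -> South
  R (right (90° clockwise)) -> West
  R (right (90° clockwise)) -> North
  L (left (90° counter-clockwise)) -> West
Final: West

Answer: Final heading: West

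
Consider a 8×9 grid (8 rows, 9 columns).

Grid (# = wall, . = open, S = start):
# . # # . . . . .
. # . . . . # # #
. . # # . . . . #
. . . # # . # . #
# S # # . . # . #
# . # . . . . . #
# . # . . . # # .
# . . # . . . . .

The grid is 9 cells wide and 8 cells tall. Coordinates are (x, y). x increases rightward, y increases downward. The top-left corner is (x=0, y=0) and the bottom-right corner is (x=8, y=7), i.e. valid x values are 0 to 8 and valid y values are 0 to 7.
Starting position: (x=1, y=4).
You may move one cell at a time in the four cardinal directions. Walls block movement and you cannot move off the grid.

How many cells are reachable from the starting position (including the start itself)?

Answer: Reachable cells: 11

Derivation:
BFS flood-fill from (x=1, y=4):
  Distance 0: (x=1, y=4)
  Distance 1: (x=1, y=3), (x=1, y=5)
  Distance 2: (x=1, y=2), (x=0, y=3), (x=2, y=3), (x=1, y=6)
  Distance 3: (x=0, y=2), (x=1, y=7)
  Distance 4: (x=0, y=1), (x=2, y=7)
Total reachable: 11 (grid has 44 open cells total)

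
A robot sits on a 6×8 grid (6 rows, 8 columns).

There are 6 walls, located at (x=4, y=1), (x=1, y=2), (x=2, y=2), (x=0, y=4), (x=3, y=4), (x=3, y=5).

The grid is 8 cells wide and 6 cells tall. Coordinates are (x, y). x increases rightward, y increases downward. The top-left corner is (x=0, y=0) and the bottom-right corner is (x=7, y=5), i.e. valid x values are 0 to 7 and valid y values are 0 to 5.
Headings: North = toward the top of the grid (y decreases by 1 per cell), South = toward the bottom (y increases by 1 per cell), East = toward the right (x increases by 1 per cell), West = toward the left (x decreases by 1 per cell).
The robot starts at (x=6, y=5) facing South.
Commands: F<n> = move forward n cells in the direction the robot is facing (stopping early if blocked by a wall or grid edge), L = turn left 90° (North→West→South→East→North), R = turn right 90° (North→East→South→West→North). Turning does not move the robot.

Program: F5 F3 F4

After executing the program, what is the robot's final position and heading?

Start: (x=6, y=5), facing South
  F5: move forward 0/5 (blocked), now at (x=6, y=5)
  F3: move forward 0/3 (blocked), now at (x=6, y=5)
  F4: move forward 0/4 (blocked), now at (x=6, y=5)
Final: (x=6, y=5), facing South

Answer: Final position: (x=6, y=5), facing South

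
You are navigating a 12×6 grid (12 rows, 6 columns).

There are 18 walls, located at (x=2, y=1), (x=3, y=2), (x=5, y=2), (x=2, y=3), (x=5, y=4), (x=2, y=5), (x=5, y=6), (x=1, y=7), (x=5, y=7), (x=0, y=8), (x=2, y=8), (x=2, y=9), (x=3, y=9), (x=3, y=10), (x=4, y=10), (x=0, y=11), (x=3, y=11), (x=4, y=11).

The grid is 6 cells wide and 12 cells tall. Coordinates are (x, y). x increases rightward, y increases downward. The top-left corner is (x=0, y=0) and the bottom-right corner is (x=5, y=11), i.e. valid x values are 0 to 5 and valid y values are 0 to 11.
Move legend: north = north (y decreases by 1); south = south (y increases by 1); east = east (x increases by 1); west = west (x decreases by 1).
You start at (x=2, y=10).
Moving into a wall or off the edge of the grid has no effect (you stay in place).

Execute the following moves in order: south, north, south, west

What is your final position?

Start: (x=2, y=10)
  south (south): (x=2, y=10) -> (x=2, y=11)
  north (north): (x=2, y=11) -> (x=2, y=10)
  south (south): (x=2, y=10) -> (x=2, y=11)
  west (west): (x=2, y=11) -> (x=1, y=11)
Final: (x=1, y=11)

Answer: Final position: (x=1, y=11)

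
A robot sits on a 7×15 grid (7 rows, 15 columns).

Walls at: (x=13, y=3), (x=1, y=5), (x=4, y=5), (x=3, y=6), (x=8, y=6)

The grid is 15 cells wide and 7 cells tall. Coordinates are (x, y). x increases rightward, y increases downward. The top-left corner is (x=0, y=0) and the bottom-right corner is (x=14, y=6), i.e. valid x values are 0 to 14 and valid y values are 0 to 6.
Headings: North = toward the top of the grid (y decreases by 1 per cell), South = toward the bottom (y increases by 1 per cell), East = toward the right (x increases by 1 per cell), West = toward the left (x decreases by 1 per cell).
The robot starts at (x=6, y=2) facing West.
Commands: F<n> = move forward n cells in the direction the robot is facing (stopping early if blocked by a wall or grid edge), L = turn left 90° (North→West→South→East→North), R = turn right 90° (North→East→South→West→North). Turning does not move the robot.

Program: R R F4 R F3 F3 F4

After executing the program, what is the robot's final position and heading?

Start: (x=6, y=2), facing West
  R: turn right, now facing North
  R: turn right, now facing East
  F4: move forward 4, now at (x=10, y=2)
  R: turn right, now facing South
  F3: move forward 3, now at (x=10, y=5)
  F3: move forward 1/3 (blocked), now at (x=10, y=6)
  F4: move forward 0/4 (blocked), now at (x=10, y=6)
Final: (x=10, y=6), facing South

Answer: Final position: (x=10, y=6), facing South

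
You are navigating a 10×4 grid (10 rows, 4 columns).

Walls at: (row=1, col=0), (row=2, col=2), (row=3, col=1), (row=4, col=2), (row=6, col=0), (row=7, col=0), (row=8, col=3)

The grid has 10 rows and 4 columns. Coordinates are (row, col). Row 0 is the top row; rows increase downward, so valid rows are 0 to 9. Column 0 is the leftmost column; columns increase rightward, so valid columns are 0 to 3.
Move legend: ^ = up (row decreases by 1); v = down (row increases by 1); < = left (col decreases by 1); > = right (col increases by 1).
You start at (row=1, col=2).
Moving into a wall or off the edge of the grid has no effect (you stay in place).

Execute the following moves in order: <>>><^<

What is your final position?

Answer: Final position: (row=0, col=1)

Derivation:
Start: (row=1, col=2)
  < (left): (row=1, col=2) -> (row=1, col=1)
  > (right): (row=1, col=1) -> (row=1, col=2)
  > (right): (row=1, col=2) -> (row=1, col=3)
  > (right): blocked, stay at (row=1, col=3)
  < (left): (row=1, col=3) -> (row=1, col=2)
  ^ (up): (row=1, col=2) -> (row=0, col=2)
  < (left): (row=0, col=2) -> (row=0, col=1)
Final: (row=0, col=1)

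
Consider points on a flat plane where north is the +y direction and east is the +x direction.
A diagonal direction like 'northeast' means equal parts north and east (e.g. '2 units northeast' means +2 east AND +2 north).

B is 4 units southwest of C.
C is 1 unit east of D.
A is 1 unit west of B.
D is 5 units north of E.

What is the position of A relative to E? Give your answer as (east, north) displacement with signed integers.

Place E at the origin (east=0, north=0).
  D is 5 units north of E: delta (east=+0, north=+5); D at (east=0, north=5).
  C is 1 unit east of D: delta (east=+1, north=+0); C at (east=1, north=5).
  B is 4 units southwest of C: delta (east=-4, north=-4); B at (east=-3, north=1).
  A is 1 unit west of B: delta (east=-1, north=+0); A at (east=-4, north=1).
Therefore A relative to E: (east=-4, north=1).

Answer: A is at (east=-4, north=1) relative to E.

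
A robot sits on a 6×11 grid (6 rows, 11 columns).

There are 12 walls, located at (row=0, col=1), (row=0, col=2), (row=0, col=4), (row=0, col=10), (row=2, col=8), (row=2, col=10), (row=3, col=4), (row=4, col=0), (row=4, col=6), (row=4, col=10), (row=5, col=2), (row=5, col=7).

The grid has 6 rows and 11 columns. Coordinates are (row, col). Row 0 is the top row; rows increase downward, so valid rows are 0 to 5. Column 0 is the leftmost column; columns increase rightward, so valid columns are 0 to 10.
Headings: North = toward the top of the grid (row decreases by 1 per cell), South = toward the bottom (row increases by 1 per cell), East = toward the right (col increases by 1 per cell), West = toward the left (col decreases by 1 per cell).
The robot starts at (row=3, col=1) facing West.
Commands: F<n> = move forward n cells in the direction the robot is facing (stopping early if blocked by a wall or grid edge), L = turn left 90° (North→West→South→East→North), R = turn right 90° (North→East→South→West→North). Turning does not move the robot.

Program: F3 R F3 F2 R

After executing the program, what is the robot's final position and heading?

Answer: Final position: (row=0, col=0), facing East

Derivation:
Start: (row=3, col=1), facing West
  F3: move forward 1/3 (blocked), now at (row=3, col=0)
  R: turn right, now facing North
  F3: move forward 3, now at (row=0, col=0)
  F2: move forward 0/2 (blocked), now at (row=0, col=0)
  R: turn right, now facing East
Final: (row=0, col=0), facing East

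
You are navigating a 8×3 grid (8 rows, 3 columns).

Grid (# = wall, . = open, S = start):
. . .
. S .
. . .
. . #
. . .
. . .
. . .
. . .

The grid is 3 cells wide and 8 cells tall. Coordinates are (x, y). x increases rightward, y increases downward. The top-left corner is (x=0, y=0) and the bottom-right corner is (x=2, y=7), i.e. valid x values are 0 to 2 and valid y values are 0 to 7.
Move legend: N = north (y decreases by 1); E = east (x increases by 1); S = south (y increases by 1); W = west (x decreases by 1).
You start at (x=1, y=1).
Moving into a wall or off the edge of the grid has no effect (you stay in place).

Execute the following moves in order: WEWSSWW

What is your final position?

Start: (x=1, y=1)
  W (west): (x=1, y=1) -> (x=0, y=1)
  E (east): (x=0, y=1) -> (x=1, y=1)
  W (west): (x=1, y=1) -> (x=0, y=1)
  S (south): (x=0, y=1) -> (x=0, y=2)
  S (south): (x=0, y=2) -> (x=0, y=3)
  W (west): blocked, stay at (x=0, y=3)
  W (west): blocked, stay at (x=0, y=3)
Final: (x=0, y=3)

Answer: Final position: (x=0, y=3)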